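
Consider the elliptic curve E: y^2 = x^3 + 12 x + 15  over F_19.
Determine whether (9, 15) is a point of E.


Check whether y^2 = x^3 + 12 x + 15 (mod 19) for (x, y) = (9, 15).
LHS: y^2 = 15^2 mod 19 = 16
RHS: x^3 + 12 x + 15 = 9^3 + 12*9 + 15 mod 19 = 16
LHS = RHS

Yes, on the curve


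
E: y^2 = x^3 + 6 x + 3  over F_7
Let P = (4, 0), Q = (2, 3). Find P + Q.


P != Q, so use the chord formula.
s = (y2 - y1) / (x2 - x1) = (3) / (5) mod 7 = 2
x3 = s^2 - x1 - x2 mod 7 = 2^2 - 4 - 2 = 5
y3 = s (x1 - x3) - y1 mod 7 = 2 * (4 - 5) - 0 = 5

P + Q = (5, 5)


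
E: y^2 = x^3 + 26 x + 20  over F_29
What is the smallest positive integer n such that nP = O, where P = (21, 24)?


Compute successive multiples of P until we hit O:
  1P = (21, 24)
  2P = (11, 19)
  3P = (19, 6)
  4P = (12, 28)
  5P = (3, 26)
  6P = (0, 22)
  7P = (28, 14)
  8P = (14, 24)
  ... (continuing to 25P)
  25P = O

ord(P) = 25


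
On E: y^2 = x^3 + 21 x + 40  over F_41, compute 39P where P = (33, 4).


k = 39 = 100111_2 (binary, LSB first: 111001)
Double-and-add from P = (33, 4):
  bit 0 = 1: acc = O + (33, 4) = (33, 4)
  bit 1 = 1: acc = (33, 4) + (17, 12) = (22, 11)
  bit 2 = 1: acc = (22, 11) + (23, 12) = (38, 14)
  bit 3 = 0: acc unchanged = (38, 14)
  bit 4 = 0: acc unchanged = (38, 14)
  bit 5 = 1: acc = (38, 14) + (24, 31) = (38, 27)

39P = (38, 27)


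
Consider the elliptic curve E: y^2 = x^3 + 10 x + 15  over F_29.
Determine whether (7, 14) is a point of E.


Check whether y^2 = x^3 + 10 x + 15 (mod 29) for (x, y) = (7, 14).
LHS: y^2 = 14^2 mod 29 = 22
RHS: x^3 + 10 x + 15 = 7^3 + 10*7 + 15 mod 29 = 22
LHS = RHS

Yes, on the curve


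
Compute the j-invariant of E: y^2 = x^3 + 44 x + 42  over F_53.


Delta = -16(4 a^3 + 27 b^2) mod 53 = 2
-1728 * (4 a)^3 = -1728 * (4*44)^3 mod 53 = 35
j = 35 * 2^(-1) mod 53 = 44

j = 44 (mod 53)


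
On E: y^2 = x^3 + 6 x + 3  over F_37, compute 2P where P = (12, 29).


Doubling: s = (3 x1^2 + a) / (2 y1)
s = (3*12^2 + 6) / (2*29) mod 37 = 5
x3 = s^2 - 2 x1 mod 37 = 5^2 - 2*12 = 1
y3 = s (x1 - x3) - y1 mod 37 = 5 * (12 - 1) - 29 = 26

2P = (1, 26)


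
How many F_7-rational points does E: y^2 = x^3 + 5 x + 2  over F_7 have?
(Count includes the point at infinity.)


For each x in F_7, count y with y^2 = x^3 + 5 x + 2 mod 7:
  x = 0: RHS = 2, y in [3, 4]  -> 2 point(s)
  x = 1: RHS = 1, y in [1, 6]  -> 2 point(s)
  x = 3: RHS = 2, y in [3, 4]  -> 2 point(s)
  x = 4: RHS = 2, y in [3, 4]  -> 2 point(s)
Affine points: 8. Add the point at infinity: total = 9.

#E(F_7) = 9


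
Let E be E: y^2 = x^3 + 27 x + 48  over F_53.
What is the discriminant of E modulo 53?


4 a^3 + 27 b^2 = 4*27^3 + 27*48^2 = 78732 + 62208 = 140940
Delta = -16 * (140940) = -2255040
Delta mod 53 = 4

Delta = 4 (mod 53)


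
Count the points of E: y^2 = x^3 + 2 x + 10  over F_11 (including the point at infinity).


For each x in F_11, count y with y^2 = x^3 + 2 x + 10 mod 11:
  x = 2: RHS = 0, y in [0]  -> 1 point(s)
  x = 4: RHS = 5, y in [4, 7]  -> 2 point(s)
  x = 7: RHS = 4, y in [2, 9]  -> 2 point(s)
  x = 9: RHS = 9, y in [3, 8]  -> 2 point(s)
Affine points: 7. Add the point at infinity: total = 8.

#E(F_11) = 8


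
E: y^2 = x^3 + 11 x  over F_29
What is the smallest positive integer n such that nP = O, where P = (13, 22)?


Compute successive multiples of P until we hit O:
  1P = (13, 22)
  2P = (9, 4)
  3P = (20, 19)
  4P = (24, 20)
  5P = (16, 26)
  6P = (5, 8)
  7P = (5, 21)
  8P = (16, 3)
  ... (continuing to 13P)
  13P = O

ord(P) = 13


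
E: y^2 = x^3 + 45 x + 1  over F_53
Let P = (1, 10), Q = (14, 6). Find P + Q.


P != Q, so use the chord formula.
s = (y2 - y1) / (x2 - x1) = (49) / (13) mod 53 = 16
x3 = s^2 - x1 - x2 mod 53 = 16^2 - 1 - 14 = 29
y3 = s (x1 - x3) - y1 mod 53 = 16 * (1 - 29) - 10 = 19

P + Q = (29, 19)


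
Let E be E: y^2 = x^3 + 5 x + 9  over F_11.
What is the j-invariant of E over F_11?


Delta = -16(4 a^3 + 27 b^2) mod 11 = 7
-1728 * (4 a)^3 = -1728 * (4*5)^3 mod 11 = 8
j = 8 * 7^(-1) mod 11 = 9

j = 9 (mod 11)


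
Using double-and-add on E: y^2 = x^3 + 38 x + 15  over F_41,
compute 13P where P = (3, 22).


k = 13 = 1101_2 (binary, LSB first: 1011)
Double-and-add from P = (3, 22):
  bit 0 = 1: acc = O + (3, 22) = (3, 22)
  bit 1 = 0: acc unchanged = (3, 22)
  bit 2 = 1: acc = (3, 22) + (11, 40) = (9, 26)
  bit 3 = 1: acc = (9, 26) + (29, 2) = (11, 1)

13P = (11, 1)


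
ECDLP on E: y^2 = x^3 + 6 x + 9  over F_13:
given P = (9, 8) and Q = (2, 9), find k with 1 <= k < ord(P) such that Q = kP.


Enumerate multiples of P until we hit Q = (2, 9):
  1P = (9, 8)
  2P = (7, 2)
  3P = (6, 1)
  4P = (2, 4)
  5P = (1, 4)
  6P = (0, 3)
  7P = (8, 7)
  8P = (10, 4)
  9P = (10, 9)
  10P = (8, 6)
  11P = (0, 10)
  12P = (1, 9)
  13P = (2, 9)
Match found at i = 13.

k = 13


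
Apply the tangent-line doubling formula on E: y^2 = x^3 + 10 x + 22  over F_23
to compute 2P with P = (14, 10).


Doubling: s = (3 x1^2 + a) / (2 y1)
s = (3*14^2 + 10) / (2*10) mod 23 = 0
x3 = s^2 - 2 x1 mod 23 = 0^2 - 2*14 = 18
y3 = s (x1 - x3) - y1 mod 23 = 0 * (14 - 18) - 10 = 13

2P = (18, 13)


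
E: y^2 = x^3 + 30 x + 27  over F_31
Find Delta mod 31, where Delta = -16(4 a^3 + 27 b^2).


4 a^3 + 27 b^2 = 4*30^3 + 27*27^2 = 108000 + 19683 = 127683
Delta = -16 * (127683) = -2042928
Delta mod 31 = 3

Delta = 3 (mod 31)


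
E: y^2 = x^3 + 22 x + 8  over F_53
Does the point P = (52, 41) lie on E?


Check whether y^2 = x^3 + 22 x + 8 (mod 53) for (x, y) = (52, 41).
LHS: y^2 = 41^2 mod 53 = 38
RHS: x^3 + 22 x + 8 = 52^3 + 22*52 + 8 mod 53 = 38
LHS = RHS

Yes, on the curve


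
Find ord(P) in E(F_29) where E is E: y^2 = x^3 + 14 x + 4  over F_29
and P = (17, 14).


Compute successive multiples of P until we hit O:
  1P = (17, 14)
  2P = (0, 2)
  3P = (13, 11)
  4P = (5, 24)
  5P = (23, 20)
  6P = (19, 13)
  7P = (15, 14)
  8P = (26, 15)
  ... (continuing to 20P)
  20P = O

ord(P) = 20


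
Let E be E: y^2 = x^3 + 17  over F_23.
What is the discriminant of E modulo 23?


4 a^3 + 27 b^2 = 4*0^3 + 27*17^2 = 0 + 7803 = 7803
Delta = -16 * (7803) = -124848
Delta mod 23 = 19

Delta = 19 (mod 23)


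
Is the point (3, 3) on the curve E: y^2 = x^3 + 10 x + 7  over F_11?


Check whether y^2 = x^3 + 10 x + 7 (mod 11) for (x, y) = (3, 3).
LHS: y^2 = 3^2 mod 11 = 9
RHS: x^3 + 10 x + 7 = 3^3 + 10*3 + 7 mod 11 = 9
LHS = RHS

Yes, on the curve


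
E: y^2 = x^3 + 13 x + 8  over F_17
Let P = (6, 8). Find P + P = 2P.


Doubling: s = (3 x1^2 + a) / (2 y1)
s = (3*6^2 + 13) / (2*8) mod 17 = 15
x3 = s^2 - 2 x1 mod 17 = 15^2 - 2*6 = 9
y3 = s (x1 - x3) - y1 mod 17 = 15 * (6 - 9) - 8 = 15

2P = (9, 15)


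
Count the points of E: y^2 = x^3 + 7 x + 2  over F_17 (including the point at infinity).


For each x in F_17, count y with y^2 = x^3 + 7 x + 2 mod 17:
  x = 0: RHS = 2, y in [6, 11]  -> 2 point(s)
  x = 3: RHS = 16, y in [4, 13]  -> 2 point(s)
  x = 4: RHS = 9, y in [3, 14]  -> 2 point(s)
  x = 5: RHS = 9, y in [3, 14]  -> 2 point(s)
  x = 8: RHS = 9, y in [3, 14]  -> 2 point(s)
  x = 10: RHS = 1, y in [1, 16]  -> 2 point(s)
  x = 11: RHS = 16, y in [4, 13]  -> 2 point(s)
Affine points: 14. Add the point at infinity: total = 15.

#E(F_17) = 15


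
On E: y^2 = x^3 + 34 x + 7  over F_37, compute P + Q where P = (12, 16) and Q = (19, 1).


P != Q, so use the chord formula.
s = (y2 - y1) / (x2 - x1) = (22) / (7) mod 37 = 19
x3 = s^2 - x1 - x2 mod 37 = 19^2 - 12 - 19 = 34
y3 = s (x1 - x3) - y1 mod 37 = 19 * (12 - 34) - 16 = 10

P + Q = (34, 10)


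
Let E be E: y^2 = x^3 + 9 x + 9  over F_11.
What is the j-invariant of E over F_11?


Delta = -16(4 a^3 + 27 b^2) mod 11 = 5
-1728 * (4 a)^3 = -1728 * (4*9)^3 mod 11 = 6
j = 6 * 5^(-1) mod 11 = 10

j = 10 (mod 11)


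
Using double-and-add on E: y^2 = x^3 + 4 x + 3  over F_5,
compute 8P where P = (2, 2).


k = 8 = 1000_2 (binary, LSB first: 0001)
Double-and-add from P = (2, 2):
  bit 0 = 0: acc unchanged = O
  bit 1 = 0: acc unchanged = O
  bit 2 = 0: acc unchanged = O
  bit 3 = 1: acc = O + (2, 3) = (2, 3)

8P = (2, 3)


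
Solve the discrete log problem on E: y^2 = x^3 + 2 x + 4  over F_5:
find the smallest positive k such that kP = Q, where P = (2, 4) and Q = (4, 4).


Enumerate multiples of P until we hit Q = (4, 4):
  1P = (2, 4)
  2P = (0, 2)
  3P = (4, 4)
Match found at i = 3.

k = 3


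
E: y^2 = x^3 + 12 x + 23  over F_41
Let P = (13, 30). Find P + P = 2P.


Doubling: s = (3 x1^2 + a) / (2 y1)
s = (3*13^2 + 12) / (2*30) mod 41 = 23
x3 = s^2 - 2 x1 mod 41 = 23^2 - 2*13 = 11
y3 = s (x1 - x3) - y1 mod 41 = 23 * (13 - 11) - 30 = 16

2P = (11, 16)


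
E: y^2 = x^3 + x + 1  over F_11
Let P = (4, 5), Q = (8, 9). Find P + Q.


P != Q, so use the chord formula.
s = (y2 - y1) / (x2 - x1) = (4) / (4) mod 11 = 1
x3 = s^2 - x1 - x2 mod 11 = 1^2 - 4 - 8 = 0
y3 = s (x1 - x3) - y1 mod 11 = 1 * (4 - 0) - 5 = 10

P + Q = (0, 10)


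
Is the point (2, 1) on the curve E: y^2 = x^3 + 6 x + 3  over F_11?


Check whether y^2 = x^3 + 6 x + 3 (mod 11) for (x, y) = (2, 1).
LHS: y^2 = 1^2 mod 11 = 1
RHS: x^3 + 6 x + 3 = 2^3 + 6*2 + 3 mod 11 = 1
LHS = RHS

Yes, on the curve


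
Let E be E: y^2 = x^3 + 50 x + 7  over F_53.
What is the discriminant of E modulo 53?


4 a^3 + 27 b^2 = 4*50^3 + 27*7^2 = 500000 + 1323 = 501323
Delta = -16 * (501323) = -8021168
Delta mod 53 = 11

Delta = 11 (mod 53)


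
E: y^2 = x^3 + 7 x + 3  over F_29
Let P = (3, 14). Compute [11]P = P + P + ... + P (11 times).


k = 11 = 1011_2 (binary, LSB first: 1101)
Double-and-add from P = (3, 14):
  bit 0 = 1: acc = O + (3, 14) = (3, 14)
  bit 1 = 1: acc = (3, 14) + (19, 8) = (23, 8)
  bit 2 = 0: acc unchanged = (23, 8)
  bit 3 = 1: acc = (23, 8) + (26, 10) = (3, 15)

11P = (3, 15)


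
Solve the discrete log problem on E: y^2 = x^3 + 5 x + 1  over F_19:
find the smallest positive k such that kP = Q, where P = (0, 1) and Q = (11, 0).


Enumerate multiples of P until we hit Q = (11, 0):
  1P = (0, 1)
  2P = (11, 0)
Match found at i = 2.

k = 2


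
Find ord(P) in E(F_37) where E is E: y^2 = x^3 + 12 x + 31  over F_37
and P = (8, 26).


Compute successive multiples of P until we hit O:
  1P = (8, 26)
  2P = (18, 23)
  3P = (27, 13)
  4P = (12, 4)
  5P = (1, 28)
  6P = (16, 8)
  7P = (25, 3)
  8P = (13, 33)
  ... (continuing to 35P)
  35P = O

ord(P) = 35


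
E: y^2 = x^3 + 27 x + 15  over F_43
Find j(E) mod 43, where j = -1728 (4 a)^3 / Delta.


Delta = -16(4 a^3 + 27 b^2) mod 43 = 39
-1728 * (4 a)^3 = -1728 * (4*27)^3 mod 43 = 42
j = 42 * 39^(-1) mod 43 = 11

j = 11 (mod 43)


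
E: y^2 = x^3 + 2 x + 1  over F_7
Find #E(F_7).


For each x in F_7, count y with y^2 = x^3 + 2 x + 1 mod 7:
  x = 0: RHS = 1, y in [1, 6]  -> 2 point(s)
  x = 1: RHS = 4, y in [2, 5]  -> 2 point(s)
Affine points: 4. Add the point at infinity: total = 5.

#E(F_7) = 5


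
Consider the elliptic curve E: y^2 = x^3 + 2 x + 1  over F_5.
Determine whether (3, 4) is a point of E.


Check whether y^2 = x^3 + 2 x + 1 (mod 5) for (x, y) = (3, 4).
LHS: y^2 = 4^2 mod 5 = 1
RHS: x^3 + 2 x + 1 = 3^3 + 2*3 + 1 mod 5 = 4
LHS != RHS

No, not on the curve


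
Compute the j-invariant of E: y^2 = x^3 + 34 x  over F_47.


Delta = -16(4 a^3 + 27 b^2) mod 47 = 31
-1728 * (4 a)^3 = -1728 * (4*34)^3 mod 47 = 35
j = 35 * 31^(-1) mod 47 = 36

j = 36 (mod 47)


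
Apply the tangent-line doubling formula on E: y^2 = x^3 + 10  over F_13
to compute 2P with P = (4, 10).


Doubling: s = (3 x1^2 + a) / (2 y1)
s = (3*4^2 + 0) / (2*10) mod 13 = 5
x3 = s^2 - 2 x1 mod 13 = 5^2 - 2*4 = 4
y3 = s (x1 - x3) - y1 mod 13 = 5 * (4 - 4) - 10 = 3

2P = (4, 3)


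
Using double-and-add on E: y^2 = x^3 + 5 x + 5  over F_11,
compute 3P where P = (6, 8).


k = 3 = 11_2 (binary, LSB first: 11)
Double-and-add from P = (6, 8):
  bit 0 = 1: acc = O + (6, 8) = (6, 8)
  bit 1 = 1: acc = (6, 8) + (2, 1) = (4, 1)

3P = (4, 1)


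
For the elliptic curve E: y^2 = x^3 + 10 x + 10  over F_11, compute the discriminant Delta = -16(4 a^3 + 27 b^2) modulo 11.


4 a^3 + 27 b^2 = 4*10^3 + 27*10^2 = 4000 + 2700 = 6700
Delta = -16 * (6700) = -107200
Delta mod 11 = 6

Delta = 6 (mod 11)


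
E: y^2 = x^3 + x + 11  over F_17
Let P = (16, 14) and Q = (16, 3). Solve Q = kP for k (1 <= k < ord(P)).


Enumerate multiples of P until we hit Q = (16, 3):
  1P = (16, 14)
  2P = (10, 16)
  3P = (10, 1)
  4P = (16, 3)
Match found at i = 4.

k = 4


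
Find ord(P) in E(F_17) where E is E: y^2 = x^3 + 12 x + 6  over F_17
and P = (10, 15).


Compute successive multiples of P until we hit O:
  1P = (10, 15)
  2P = (12, 5)
  3P = (3, 1)
  4P = (8, 6)
  5P = (15, 5)
  6P = (13, 8)
  7P = (7, 12)
  8P = (1, 11)
  ... (continuing to 23P)
  23P = O

ord(P) = 23


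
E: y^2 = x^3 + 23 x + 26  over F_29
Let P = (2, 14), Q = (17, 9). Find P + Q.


P != Q, so use the chord formula.
s = (y2 - y1) / (x2 - x1) = (24) / (15) mod 29 = 19
x3 = s^2 - x1 - x2 mod 29 = 19^2 - 2 - 17 = 23
y3 = s (x1 - x3) - y1 mod 29 = 19 * (2 - 23) - 14 = 22

P + Q = (23, 22)


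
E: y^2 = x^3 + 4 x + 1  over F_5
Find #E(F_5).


For each x in F_5, count y with y^2 = x^3 + 4 x + 1 mod 5:
  x = 0: RHS = 1, y in [1, 4]  -> 2 point(s)
  x = 1: RHS = 1, y in [1, 4]  -> 2 point(s)
  x = 3: RHS = 0, y in [0]  -> 1 point(s)
  x = 4: RHS = 1, y in [1, 4]  -> 2 point(s)
Affine points: 7. Add the point at infinity: total = 8.

#E(F_5) = 8


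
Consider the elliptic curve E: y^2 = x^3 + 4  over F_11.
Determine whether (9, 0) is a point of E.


Check whether y^2 = x^3 + 0 x + 4 (mod 11) for (x, y) = (9, 0).
LHS: y^2 = 0^2 mod 11 = 0
RHS: x^3 + 0 x + 4 = 9^3 + 0*9 + 4 mod 11 = 7
LHS != RHS

No, not on the curve


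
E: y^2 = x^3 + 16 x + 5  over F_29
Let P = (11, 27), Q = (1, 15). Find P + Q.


P != Q, so use the chord formula.
s = (y2 - y1) / (x2 - x1) = (17) / (19) mod 29 = 7
x3 = s^2 - x1 - x2 mod 29 = 7^2 - 11 - 1 = 8
y3 = s (x1 - x3) - y1 mod 29 = 7 * (11 - 8) - 27 = 23

P + Q = (8, 23)


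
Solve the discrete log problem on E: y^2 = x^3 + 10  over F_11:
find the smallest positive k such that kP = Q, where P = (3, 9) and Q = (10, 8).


Enumerate multiples of P until we hit Q = (10, 8):
  1P = (3, 9)
  2P = (10, 8)
Match found at i = 2.

k = 2


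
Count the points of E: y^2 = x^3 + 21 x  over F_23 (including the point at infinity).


For each x in F_23, count y with y^2 = x^3 + 21 x + 0 mod 23:
  x = 0: RHS = 0, y in [0]  -> 1 point(s)
  x = 2: RHS = 4, y in [2, 21]  -> 2 point(s)
  x = 5: RHS = 0, y in [0]  -> 1 point(s)
  x = 8: RHS = 13, y in [6, 17]  -> 2 point(s)
  x = 12: RHS = 2, y in [5, 18]  -> 2 point(s)
  x = 13: RHS = 9, y in [3, 20]  -> 2 point(s)
  x = 14: RHS = 2, y in [5, 18]  -> 2 point(s)
  x = 16: RHS = 16, y in [4, 19]  -> 2 point(s)
  x = 17: RHS = 3, y in [7, 16]  -> 2 point(s)
  x = 18: RHS = 0, y in [0]  -> 1 point(s)
  x = 19: RHS = 13, y in [6, 17]  -> 2 point(s)
  x = 20: RHS = 2, y in [5, 18]  -> 2 point(s)
  x = 22: RHS = 1, y in [1, 22]  -> 2 point(s)
Affine points: 23. Add the point at infinity: total = 24.

#E(F_23) = 24


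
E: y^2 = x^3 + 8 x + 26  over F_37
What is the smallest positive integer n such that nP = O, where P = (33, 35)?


Compute successive multiples of P until we hit O:
  1P = (33, 35)
  2P = (19, 28)
  3P = (13, 12)
  4P = (0, 27)
  5P = (8, 26)
  6P = (22, 3)
  7P = (3, 22)
  8P = (12, 0)
  ... (continuing to 16P)
  16P = O

ord(P) = 16


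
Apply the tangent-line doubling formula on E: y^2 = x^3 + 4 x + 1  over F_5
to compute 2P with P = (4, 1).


Doubling: s = (3 x1^2 + a) / (2 y1)
s = (3*4^2 + 4) / (2*1) mod 5 = 1
x3 = s^2 - 2 x1 mod 5 = 1^2 - 2*4 = 3
y3 = s (x1 - x3) - y1 mod 5 = 1 * (4 - 3) - 1 = 0

2P = (3, 0)


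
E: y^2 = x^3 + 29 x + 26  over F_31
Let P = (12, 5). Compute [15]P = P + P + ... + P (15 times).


k = 15 = 1111_2 (binary, LSB first: 1111)
Double-and-add from P = (12, 5):
  bit 0 = 1: acc = O + (12, 5) = (12, 5)
  bit 1 = 1: acc = (12, 5) + (27, 1) = (25, 15)
  bit 2 = 1: acc = (25, 15) + (10, 18) = (1, 5)
  bit 3 = 1: acc = (1, 5) + (18, 26) = (22, 11)

15P = (22, 11)


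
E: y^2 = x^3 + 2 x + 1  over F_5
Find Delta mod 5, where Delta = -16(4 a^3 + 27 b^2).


4 a^3 + 27 b^2 = 4*2^3 + 27*1^2 = 32 + 27 = 59
Delta = -16 * (59) = -944
Delta mod 5 = 1

Delta = 1 (mod 5)


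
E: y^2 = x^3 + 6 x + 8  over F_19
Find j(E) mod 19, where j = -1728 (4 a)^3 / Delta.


Delta = -16(4 a^3 + 27 b^2) mod 19 = 5
-1728 * (4 a)^3 = -1728 * (4*6)^3 mod 19 = 11
j = 11 * 5^(-1) mod 19 = 6

j = 6 (mod 19)


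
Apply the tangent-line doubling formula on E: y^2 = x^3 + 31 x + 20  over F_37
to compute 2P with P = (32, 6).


Doubling: s = (3 x1^2 + a) / (2 y1)
s = (3*32^2 + 31) / (2*6) mod 37 = 15
x3 = s^2 - 2 x1 mod 37 = 15^2 - 2*32 = 13
y3 = s (x1 - x3) - y1 mod 37 = 15 * (32 - 13) - 6 = 20

2P = (13, 20)


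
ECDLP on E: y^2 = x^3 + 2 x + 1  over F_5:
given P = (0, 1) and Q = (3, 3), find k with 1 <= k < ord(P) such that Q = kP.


Enumerate multiples of P until we hit Q = (3, 3):
  1P = (0, 1)
  2P = (1, 3)
  3P = (3, 3)
Match found at i = 3.

k = 3


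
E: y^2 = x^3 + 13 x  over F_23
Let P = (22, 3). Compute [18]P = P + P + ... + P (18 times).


k = 18 = 10010_2 (binary, LSB first: 01001)
Double-and-add from P = (22, 3):
  bit 0 = 0: acc unchanged = O
  bit 1 = 1: acc = O + (4, 22) = (4, 22)
  bit 2 = 0: acc unchanged = (4, 22)
  bit 3 = 0: acc unchanged = (4, 22)
  bit 4 = 1: acc = (4, 22) + (16, 7) = (6, 15)

18P = (6, 15)


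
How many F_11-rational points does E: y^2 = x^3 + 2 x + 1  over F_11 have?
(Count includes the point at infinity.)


For each x in F_11, count y with y^2 = x^3 + 2 x + 1 mod 11:
  x = 0: RHS = 1, y in [1, 10]  -> 2 point(s)
  x = 1: RHS = 4, y in [2, 9]  -> 2 point(s)
  x = 3: RHS = 1, y in [1, 10]  -> 2 point(s)
  x = 5: RHS = 4, y in [2, 9]  -> 2 point(s)
  x = 6: RHS = 9, y in [3, 8]  -> 2 point(s)
  x = 8: RHS = 1, y in [1, 10]  -> 2 point(s)
  x = 9: RHS = 0, y in [0]  -> 1 point(s)
  x = 10: RHS = 9, y in [3, 8]  -> 2 point(s)
Affine points: 15. Add the point at infinity: total = 16.

#E(F_11) = 16


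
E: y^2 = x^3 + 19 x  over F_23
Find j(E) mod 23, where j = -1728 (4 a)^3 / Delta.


Delta = -16(4 a^3 + 27 b^2) mod 23 = 2
-1728 * (4 a)^3 = -1728 * (4*19)^3 mod 23 = 6
j = 6 * 2^(-1) mod 23 = 3

j = 3 (mod 23)


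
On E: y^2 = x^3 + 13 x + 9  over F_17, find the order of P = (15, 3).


Compute successive multiples of P until we hit O:
  1P = (15, 3)
  2P = (2, 3)
  3P = (0, 14)
  4P = (11, 2)
  5P = (7, 16)
  6P = (8, 9)
  7P = (10, 0)
  8P = (8, 8)
  ... (continuing to 14P)
  14P = O

ord(P) = 14


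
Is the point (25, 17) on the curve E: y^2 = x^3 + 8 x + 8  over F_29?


Check whether y^2 = x^3 + 8 x + 8 (mod 29) for (x, y) = (25, 17).
LHS: y^2 = 17^2 mod 29 = 28
RHS: x^3 + 8 x + 8 = 25^3 + 8*25 + 8 mod 29 = 28
LHS = RHS

Yes, on the curve


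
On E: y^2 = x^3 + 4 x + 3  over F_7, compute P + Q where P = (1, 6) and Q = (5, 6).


P != Q, so use the chord formula.
s = (y2 - y1) / (x2 - x1) = (0) / (4) mod 7 = 0
x3 = s^2 - x1 - x2 mod 7 = 0^2 - 1 - 5 = 1
y3 = s (x1 - x3) - y1 mod 7 = 0 * (1 - 1) - 6 = 1

P + Q = (1, 1)


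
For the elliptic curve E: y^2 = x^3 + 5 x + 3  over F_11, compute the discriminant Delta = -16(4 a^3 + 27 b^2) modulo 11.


4 a^3 + 27 b^2 = 4*5^3 + 27*3^2 = 500 + 243 = 743
Delta = -16 * (743) = -11888
Delta mod 11 = 3

Delta = 3 (mod 11)


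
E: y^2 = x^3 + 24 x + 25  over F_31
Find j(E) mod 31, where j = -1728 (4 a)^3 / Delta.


Delta = -16(4 a^3 + 27 b^2) mod 31 = 14
-1728 * (4 a)^3 = -1728 * (4*24)^3 mod 31 = 30
j = 30 * 14^(-1) mod 31 = 11

j = 11 (mod 31)


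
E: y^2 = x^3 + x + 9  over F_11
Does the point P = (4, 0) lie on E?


Check whether y^2 = x^3 + 1 x + 9 (mod 11) for (x, y) = (4, 0).
LHS: y^2 = 0^2 mod 11 = 0
RHS: x^3 + 1 x + 9 = 4^3 + 1*4 + 9 mod 11 = 0
LHS = RHS

Yes, on the curve


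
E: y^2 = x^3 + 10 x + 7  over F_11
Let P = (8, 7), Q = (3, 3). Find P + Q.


P != Q, so use the chord formula.
s = (y2 - y1) / (x2 - x1) = (7) / (6) mod 11 = 3
x3 = s^2 - x1 - x2 mod 11 = 3^2 - 8 - 3 = 9
y3 = s (x1 - x3) - y1 mod 11 = 3 * (8 - 9) - 7 = 1

P + Q = (9, 1)


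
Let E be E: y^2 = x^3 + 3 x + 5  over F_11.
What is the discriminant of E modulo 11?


4 a^3 + 27 b^2 = 4*3^3 + 27*5^2 = 108 + 675 = 783
Delta = -16 * (783) = -12528
Delta mod 11 = 1

Delta = 1 (mod 11)


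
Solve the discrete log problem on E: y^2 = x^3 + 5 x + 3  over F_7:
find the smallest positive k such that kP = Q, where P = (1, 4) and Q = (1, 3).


Enumerate multiples of P until we hit Q = (1, 3):
  1P = (1, 4)
  2P = (6, 5)
  3P = (2, 0)
  4P = (6, 2)
  5P = (1, 3)
Match found at i = 5.

k = 5


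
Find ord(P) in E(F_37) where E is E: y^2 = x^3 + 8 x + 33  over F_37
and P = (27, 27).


Compute successive multiples of P until we hit O:
  1P = (27, 27)
  2P = (10, 22)
  3P = (7, 5)
  4P = (29, 30)
  5P = (11, 34)
  6P = (32, 33)
  7P = (12, 28)
  8P = (23, 27)
  ... (continuing to 45P)
  45P = O

ord(P) = 45


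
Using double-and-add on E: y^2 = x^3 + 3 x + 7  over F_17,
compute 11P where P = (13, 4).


k = 11 = 1011_2 (binary, LSB first: 1101)
Double-and-add from P = (13, 4):
  bit 0 = 1: acc = O + (13, 4) = (13, 4)
  bit 1 = 1: acc = (13, 4) + (8, 13) = (4, 7)
  bit 2 = 0: acc unchanged = (4, 7)
  bit 3 = 1: acc = (4, 7) + (9, 7) = (4, 10)

11P = (4, 10)


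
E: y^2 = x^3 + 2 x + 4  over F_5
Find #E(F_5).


For each x in F_5, count y with y^2 = x^3 + 2 x + 4 mod 5:
  x = 0: RHS = 4, y in [2, 3]  -> 2 point(s)
  x = 2: RHS = 1, y in [1, 4]  -> 2 point(s)
  x = 4: RHS = 1, y in [1, 4]  -> 2 point(s)
Affine points: 6. Add the point at infinity: total = 7.

#E(F_5) = 7


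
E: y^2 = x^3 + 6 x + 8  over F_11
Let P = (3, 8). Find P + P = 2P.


Doubling: s = (3 x1^2 + a) / (2 y1)
s = (3*3^2 + 6) / (2*8) mod 11 = 0
x3 = s^2 - 2 x1 mod 11 = 0^2 - 2*3 = 5
y3 = s (x1 - x3) - y1 mod 11 = 0 * (3 - 5) - 8 = 3

2P = (5, 3)


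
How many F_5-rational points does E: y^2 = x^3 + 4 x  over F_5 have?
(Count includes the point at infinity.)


For each x in F_5, count y with y^2 = x^3 + 4 x + 0 mod 5:
  x = 0: RHS = 0, y in [0]  -> 1 point(s)
  x = 1: RHS = 0, y in [0]  -> 1 point(s)
  x = 2: RHS = 1, y in [1, 4]  -> 2 point(s)
  x = 3: RHS = 4, y in [2, 3]  -> 2 point(s)
  x = 4: RHS = 0, y in [0]  -> 1 point(s)
Affine points: 7. Add the point at infinity: total = 8.

#E(F_5) = 8


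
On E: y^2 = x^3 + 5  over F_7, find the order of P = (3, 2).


Compute successive multiples of P until we hit O:
  1P = (3, 2)
  2P = (5, 2)
  3P = (6, 5)
  4P = (6, 2)
  5P = (5, 5)
  6P = (3, 5)
  7P = O

ord(P) = 7


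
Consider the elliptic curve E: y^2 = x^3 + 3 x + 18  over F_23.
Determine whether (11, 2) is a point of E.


Check whether y^2 = x^3 + 3 x + 18 (mod 23) for (x, y) = (11, 2).
LHS: y^2 = 2^2 mod 23 = 4
RHS: x^3 + 3 x + 18 = 11^3 + 3*11 + 18 mod 23 = 2
LHS != RHS

No, not on the curve


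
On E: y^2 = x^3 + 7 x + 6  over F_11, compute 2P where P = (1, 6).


Doubling: s = (3 x1^2 + a) / (2 y1)
s = (3*1^2 + 7) / (2*6) mod 11 = 10
x3 = s^2 - 2 x1 mod 11 = 10^2 - 2*1 = 10
y3 = s (x1 - x3) - y1 mod 11 = 10 * (1 - 10) - 6 = 3

2P = (10, 3)


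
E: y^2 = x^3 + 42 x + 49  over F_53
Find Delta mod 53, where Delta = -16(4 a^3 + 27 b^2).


4 a^3 + 27 b^2 = 4*42^3 + 27*49^2 = 296352 + 64827 = 361179
Delta = -16 * (361179) = -5778864
Delta mod 53 = 44

Delta = 44 (mod 53)


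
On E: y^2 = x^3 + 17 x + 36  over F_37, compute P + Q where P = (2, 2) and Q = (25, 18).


P != Q, so use the chord formula.
s = (y2 - y1) / (x2 - x1) = (16) / (23) mod 37 = 20
x3 = s^2 - x1 - x2 mod 37 = 20^2 - 2 - 25 = 3
y3 = s (x1 - x3) - y1 mod 37 = 20 * (2 - 3) - 2 = 15

P + Q = (3, 15)


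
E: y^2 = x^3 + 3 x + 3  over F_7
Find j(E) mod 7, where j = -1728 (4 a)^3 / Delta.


Delta = -16(4 a^3 + 27 b^2) mod 7 = 5
-1728 * (4 a)^3 = -1728 * (4*3)^3 mod 7 = 6
j = 6 * 5^(-1) mod 7 = 4

j = 4 (mod 7)


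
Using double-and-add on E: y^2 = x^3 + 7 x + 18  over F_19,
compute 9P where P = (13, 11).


k = 9 = 1001_2 (binary, LSB first: 1001)
Double-and-add from P = (13, 11):
  bit 0 = 1: acc = O + (13, 11) = (13, 11)
  bit 1 = 0: acc unchanged = (13, 11)
  bit 2 = 0: acc unchanged = (13, 11)
  bit 3 = 1: acc = (13, 11) + (1, 11) = (5, 8)

9P = (5, 8)


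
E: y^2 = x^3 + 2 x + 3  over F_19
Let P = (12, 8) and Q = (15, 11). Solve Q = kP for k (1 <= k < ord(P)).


Enumerate multiples of P until we hit Q = (15, 11):
  1P = (12, 8)
  2P = (15, 8)
  3P = (11, 11)
  4P = (5, 9)
  5P = (9, 16)
  6P = (3, 6)
  7P = (1, 5)
  8P = (10, 15)
  9P = (14, 18)
  10P = (18, 0)
  11P = (14, 1)
  12P = (10, 4)
  13P = (1, 14)
  14P = (3, 13)
  15P = (9, 3)
  16P = (5, 10)
  17P = (11, 8)
  18P = (15, 11)
Match found at i = 18.

k = 18


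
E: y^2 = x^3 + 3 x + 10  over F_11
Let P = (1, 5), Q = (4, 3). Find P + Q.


P != Q, so use the chord formula.
s = (y2 - y1) / (x2 - x1) = (9) / (3) mod 11 = 3
x3 = s^2 - x1 - x2 mod 11 = 3^2 - 1 - 4 = 4
y3 = s (x1 - x3) - y1 mod 11 = 3 * (1 - 4) - 5 = 8

P + Q = (4, 8)


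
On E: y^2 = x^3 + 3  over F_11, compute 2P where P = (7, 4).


Doubling: s = (3 x1^2 + a) / (2 y1)
s = (3*7^2 + 0) / (2*4) mod 11 = 6
x3 = s^2 - 2 x1 mod 11 = 6^2 - 2*7 = 0
y3 = s (x1 - x3) - y1 mod 11 = 6 * (7 - 0) - 4 = 5

2P = (0, 5)


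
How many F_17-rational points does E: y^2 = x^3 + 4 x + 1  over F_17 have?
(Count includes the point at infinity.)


For each x in F_17, count y with y^2 = x^3 + 4 x + 1 mod 17:
  x = 0: RHS = 1, y in [1, 16]  -> 2 point(s)
  x = 2: RHS = 0, y in [0]  -> 1 point(s)
  x = 4: RHS = 13, y in [8, 9]  -> 2 point(s)
  x = 7: RHS = 15, y in [7, 10]  -> 2 point(s)
  x = 8: RHS = 1, y in [1, 16]  -> 2 point(s)
  x = 9: RHS = 1, y in [1, 16]  -> 2 point(s)
  x = 10: RHS = 4, y in [2, 15]  -> 2 point(s)
  x = 11: RHS = 16, y in [4, 13]  -> 2 point(s)
  x = 12: RHS = 9, y in [3, 14]  -> 2 point(s)
  x = 14: RHS = 13, y in [8, 9]  -> 2 point(s)
  x = 15: RHS = 2, y in [6, 11]  -> 2 point(s)
  x = 16: RHS = 13, y in [8, 9]  -> 2 point(s)
Affine points: 23. Add the point at infinity: total = 24.

#E(F_17) = 24


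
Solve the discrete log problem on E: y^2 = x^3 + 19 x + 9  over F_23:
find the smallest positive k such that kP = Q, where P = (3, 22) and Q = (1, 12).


Enumerate multiples of P until we hit Q = (1, 12):
  1P = (3, 22)
  2P = (17, 1)
  3P = (11, 13)
  4P = (2, 20)
  5P = (22, 9)
  6P = (10, 7)
  7P = (16, 19)
  8P = (8, 11)
  9P = (15, 9)
  10P = (14, 11)
  11P = (7, 5)
  12P = (21, 20)
  13P = (1, 11)
  14P = (9, 14)
  15P = (0, 20)
  16P = (0, 3)
  17P = (9, 9)
  18P = (1, 12)
Match found at i = 18.

k = 18


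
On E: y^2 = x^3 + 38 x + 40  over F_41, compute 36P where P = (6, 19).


k = 36 = 100100_2 (binary, LSB first: 001001)
Double-and-add from P = (6, 19):
  bit 0 = 0: acc unchanged = O
  bit 1 = 0: acc unchanged = O
  bit 2 = 1: acc = O + (13, 5) = (13, 5)
  bit 3 = 0: acc unchanged = (13, 5)
  bit 4 = 0: acc unchanged = (13, 5)
  bit 5 = 1: acc = (13, 5) + (14, 35) = (12, 25)

36P = (12, 25)


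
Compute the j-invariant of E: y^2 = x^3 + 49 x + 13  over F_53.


Delta = -16(4 a^3 + 27 b^2) mod 53 = 41
-1728 * (4 a)^3 = -1728 * (4*49)^3 mod 53 = 3
j = 3 * 41^(-1) mod 53 = 13

j = 13 (mod 53)


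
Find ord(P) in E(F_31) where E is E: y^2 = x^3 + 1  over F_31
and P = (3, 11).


Compute successive multiples of P until we hit O:
  1P = (3, 11)
  2P = (3, 20)
  3P = O

ord(P) = 3


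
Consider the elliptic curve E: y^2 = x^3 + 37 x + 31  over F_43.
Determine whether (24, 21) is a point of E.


Check whether y^2 = x^3 + 37 x + 31 (mod 43) for (x, y) = (24, 21).
LHS: y^2 = 21^2 mod 43 = 11
RHS: x^3 + 37 x + 31 = 24^3 + 37*24 + 31 mod 43 = 37
LHS != RHS

No, not on the curve


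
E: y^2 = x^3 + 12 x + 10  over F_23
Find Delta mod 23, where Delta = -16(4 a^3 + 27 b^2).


4 a^3 + 27 b^2 = 4*12^3 + 27*10^2 = 6912 + 2700 = 9612
Delta = -16 * (9612) = -153792
Delta mod 23 = 9

Delta = 9 (mod 23)


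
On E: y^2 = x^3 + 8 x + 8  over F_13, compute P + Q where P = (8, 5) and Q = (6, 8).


P != Q, so use the chord formula.
s = (y2 - y1) / (x2 - x1) = (3) / (11) mod 13 = 5
x3 = s^2 - x1 - x2 mod 13 = 5^2 - 8 - 6 = 11
y3 = s (x1 - x3) - y1 mod 13 = 5 * (8 - 11) - 5 = 6

P + Q = (11, 6)


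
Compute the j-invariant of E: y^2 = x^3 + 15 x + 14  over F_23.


Delta = -16(4 a^3 + 27 b^2) mod 23 = 7
-1728 * (4 a)^3 = -1728 * (4*15)^3 mod 23 = 2
j = 2 * 7^(-1) mod 23 = 20

j = 20 (mod 23)


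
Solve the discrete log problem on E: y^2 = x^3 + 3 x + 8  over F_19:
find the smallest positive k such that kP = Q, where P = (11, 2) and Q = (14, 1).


Enumerate multiples of P until we hit Q = (14, 1):
  1P = (11, 2)
  2P = (14, 18)
  3P = (14, 1)
Match found at i = 3.

k = 3


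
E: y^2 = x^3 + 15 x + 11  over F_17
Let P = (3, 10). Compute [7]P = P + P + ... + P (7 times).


k = 7 = 111_2 (binary, LSB first: 111)
Double-and-add from P = (3, 10):
  bit 0 = 1: acc = O + (3, 10) = (3, 10)
  bit 1 = 1: acc = (3, 10) + (3, 7) = O
  bit 2 = 1: acc = O + (3, 10) = (3, 10)

7P = (3, 10)


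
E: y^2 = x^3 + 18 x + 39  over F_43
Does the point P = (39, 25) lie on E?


Check whether y^2 = x^3 + 18 x + 39 (mod 43) for (x, y) = (39, 25).
LHS: y^2 = 25^2 mod 43 = 23
RHS: x^3 + 18 x + 39 = 39^3 + 18*39 + 39 mod 43 = 32
LHS != RHS

No, not on the curve


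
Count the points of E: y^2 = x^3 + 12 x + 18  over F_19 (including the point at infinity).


For each x in F_19, count y with y^2 = x^3 + 12 x + 18 mod 19:
  x = 3: RHS = 5, y in [9, 10]  -> 2 point(s)
  x = 4: RHS = 16, y in [4, 15]  -> 2 point(s)
  x = 9: RHS = 0, y in [0]  -> 1 point(s)
  x = 10: RHS = 17, y in [6, 13]  -> 2 point(s)
  x = 12: RHS = 9, y in [3, 16]  -> 2 point(s)
  x = 14: RHS = 4, y in [2, 17]  -> 2 point(s)
  x = 15: RHS = 1, y in [1, 18]  -> 2 point(s)
  x = 17: RHS = 5, y in [9, 10]  -> 2 point(s)
  x = 18: RHS = 5, y in [9, 10]  -> 2 point(s)
Affine points: 17. Add the point at infinity: total = 18.

#E(F_19) = 18


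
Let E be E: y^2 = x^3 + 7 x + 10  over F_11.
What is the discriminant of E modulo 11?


4 a^3 + 27 b^2 = 4*7^3 + 27*10^2 = 1372 + 2700 = 4072
Delta = -16 * (4072) = -65152
Delta mod 11 = 1

Delta = 1 (mod 11)


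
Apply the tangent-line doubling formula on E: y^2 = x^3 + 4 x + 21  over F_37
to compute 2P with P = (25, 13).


Doubling: s = (3 x1^2 + a) / (2 y1)
s = (3*25^2 + 4) / (2*13) mod 37 = 31
x3 = s^2 - 2 x1 mod 37 = 31^2 - 2*25 = 23
y3 = s (x1 - x3) - y1 mod 37 = 31 * (25 - 23) - 13 = 12

2P = (23, 12)


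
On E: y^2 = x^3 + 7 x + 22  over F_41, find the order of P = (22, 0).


Compute successive multiples of P until we hit O:
  1P = (22, 0)
  2P = O

ord(P) = 2


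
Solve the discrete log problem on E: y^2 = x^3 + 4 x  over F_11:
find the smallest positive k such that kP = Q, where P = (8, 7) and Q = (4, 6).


Enumerate multiples of P until we hit Q = (4, 6):
  1P = (8, 7)
  2P = (4, 5)
  3P = (2, 7)
  4P = (1, 4)
  5P = (6, 8)
  6P = (0, 0)
  7P = (6, 3)
  8P = (1, 7)
  9P = (2, 4)
  10P = (4, 6)
Match found at i = 10.

k = 10


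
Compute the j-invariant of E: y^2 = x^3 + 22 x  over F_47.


Delta = -16(4 a^3 + 27 b^2) mod 47 = 28
-1728 * (4 a)^3 = -1728 * (4*22)^3 mod 47 = 21
j = 21 * 28^(-1) mod 47 = 36

j = 36 (mod 47)


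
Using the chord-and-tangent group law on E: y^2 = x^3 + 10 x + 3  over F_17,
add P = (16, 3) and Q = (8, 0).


P != Q, so use the chord formula.
s = (y2 - y1) / (x2 - x1) = (14) / (9) mod 17 = 11
x3 = s^2 - x1 - x2 mod 17 = 11^2 - 16 - 8 = 12
y3 = s (x1 - x3) - y1 mod 17 = 11 * (16 - 12) - 3 = 7

P + Q = (12, 7)


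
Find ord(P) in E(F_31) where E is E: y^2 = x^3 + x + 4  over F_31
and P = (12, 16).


Compute successive multiples of P until we hit O:
  1P = (12, 16)
  2P = (8, 11)
  3P = (30, 8)
  4P = (29, 26)
  5P = (0, 2)
  6P = (4, 14)
  7P = (17, 6)
  8P = (6, 3)
  ... (continuing to 26P)
  26P = O

ord(P) = 26


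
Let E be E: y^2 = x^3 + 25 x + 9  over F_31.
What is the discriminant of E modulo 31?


4 a^3 + 27 b^2 = 4*25^3 + 27*9^2 = 62500 + 2187 = 64687
Delta = -16 * (64687) = -1034992
Delta mod 31 = 5

Delta = 5 (mod 31)


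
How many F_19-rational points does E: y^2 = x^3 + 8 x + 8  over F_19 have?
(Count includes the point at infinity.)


For each x in F_19, count y with y^2 = x^3 + 8 x + 8 mod 19:
  x = 1: RHS = 17, y in [6, 13]  -> 2 point(s)
  x = 4: RHS = 9, y in [3, 16]  -> 2 point(s)
  x = 6: RHS = 6, y in [5, 14]  -> 2 point(s)
  x = 9: RHS = 11, y in [7, 12]  -> 2 point(s)
  x = 10: RHS = 5, y in [9, 10]  -> 2 point(s)
  x = 15: RHS = 7, y in [8, 11]  -> 2 point(s)
Affine points: 12. Add the point at infinity: total = 13.

#E(F_19) = 13


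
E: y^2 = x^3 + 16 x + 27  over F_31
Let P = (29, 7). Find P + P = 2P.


Doubling: s = (3 x1^2 + a) / (2 y1)
s = (3*29^2 + 16) / (2*7) mod 31 = 2
x3 = s^2 - 2 x1 mod 31 = 2^2 - 2*29 = 8
y3 = s (x1 - x3) - y1 mod 31 = 2 * (29 - 8) - 7 = 4

2P = (8, 4)


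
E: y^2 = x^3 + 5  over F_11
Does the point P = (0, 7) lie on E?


Check whether y^2 = x^3 + 0 x + 5 (mod 11) for (x, y) = (0, 7).
LHS: y^2 = 7^2 mod 11 = 5
RHS: x^3 + 0 x + 5 = 0^3 + 0*0 + 5 mod 11 = 5
LHS = RHS

Yes, on the curve


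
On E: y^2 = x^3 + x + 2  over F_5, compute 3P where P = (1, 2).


k = 3 = 11_2 (binary, LSB first: 11)
Double-and-add from P = (1, 2):
  bit 0 = 1: acc = O + (1, 2) = (1, 2)
  bit 1 = 1: acc = (1, 2) + (4, 0) = (1, 3)

3P = (1, 3)


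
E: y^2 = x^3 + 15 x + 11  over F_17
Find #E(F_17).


For each x in F_17, count y with y^2 = x^3 + 15 x + 11 mod 17:
  x = 2: RHS = 15, y in [7, 10]  -> 2 point(s)
  x = 3: RHS = 15, y in [7, 10]  -> 2 point(s)
  x = 4: RHS = 16, y in [4, 13]  -> 2 point(s)
  x = 7: RHS = 0, y in [0]  -> 1 point(s)
  x = 9: RHS = 8, y in [5, 12]  -> 2 point(s)
  x = 12: RHS = 15, y in [7, 10]  -> 2 point(s)
Affine points: 11. Add the point at infinity: total = 12.

#E(F_17) = 12


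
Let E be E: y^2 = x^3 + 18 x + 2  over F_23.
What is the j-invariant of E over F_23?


Delta = -16(4 a^3 + 27 b^2) mod 23 = 16
-1728 * (4 a)^3 = -1728 * (4*18)^3 mod 23 = 11
j = 11 * 16^(-1) mod 23 = 5

j = 5 (mod 23)


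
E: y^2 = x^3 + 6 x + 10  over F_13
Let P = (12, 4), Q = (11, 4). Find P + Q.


P != Q, so use the chord formula.
s = (y2 - y1) / (x2 - x1) = (0) / (12) mod 13 = 0
x3 = s^2 - x1 - x2 mod 13 = 0^2 - 12 - 11 = 3
y3 = s (x1 - x3) - y1 mod 13 = 0 * (12 - 3) - 4 = 9

P + Q = (3, 9)


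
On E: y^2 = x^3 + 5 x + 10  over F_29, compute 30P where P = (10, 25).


k = 30 = 11110_2 (binary, LSB first: 01111)
Double-and-add from P = (10, 25):
  bit 0 = 0: acc unchanged = O
  bit 1 = 1: acc = O + (3, 9) = (3, 9)
  bit 2 = 1: acc = (3, 9) + (19, 27) = (6, 13)
  bit 3 = 1: acc = (6, 13) + (25, 10) = (21, 26)
  bit 4 = 1: acc = (21, 26) + (28, 27) = (25, 19)

30P = (25, 19)


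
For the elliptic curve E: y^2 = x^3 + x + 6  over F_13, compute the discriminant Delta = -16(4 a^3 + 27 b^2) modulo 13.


4 a^3 + 27 b^2 = 4*1^3 + 27*6^2 = 4 + 972 = 976
Delta = -16 * (976) = -15616
Delta mod 13 = 10

Delta = 10 (mod 13)


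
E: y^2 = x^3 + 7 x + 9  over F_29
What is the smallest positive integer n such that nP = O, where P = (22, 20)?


Compute successive multiples of P until we hit O:
  1P = (22, 20)
  2P = (7, 16)
  3P = (6, 21)
  4P = (24, 20)
  5P = (12, 9)
  6P = (11, 24)
  7P = (5, 16)
  8P = (15, 26)
  ... (continuing to 38P)
  38P = O

ord(P) = 38


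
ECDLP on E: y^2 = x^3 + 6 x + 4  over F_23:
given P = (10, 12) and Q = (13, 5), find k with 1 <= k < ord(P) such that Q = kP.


Enumerate multiples of P until we hit Q = (13, 5):
  1P = (10, 12)
  2P = (6, 16)
  3P = (8, 9)
  4P = (13, 18)
  5P = (4, 0)
  6P = (13, 5)
Match found at i = 6.

k = 6


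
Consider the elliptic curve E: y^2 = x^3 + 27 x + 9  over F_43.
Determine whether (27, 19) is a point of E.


Check whether y^2 = x^3 + 27 x + 9 (mod 43) for (x, y) = (27, 19).
LHS: y^2 = 19^2 mod 43 = 17
RHS: x^3 + 27 x + 9 = 27^3 + 27*27 + 9 mod 43 = 39
LHS != RHS

No, not on the curve


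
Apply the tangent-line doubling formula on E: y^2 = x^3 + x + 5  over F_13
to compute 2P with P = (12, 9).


Doubling: s = (3 x1^2 + a) / (2 y1)
s = (3*12^2 + 1) / (2*9) mod 13 = 6
x3 = s^2 - 2 x1 mod 13 = 6^2 - 2*12 = 12
y3 = s (x1 - x3) - y1 mod 13 = 6 * (12 - 12) - 9 = 4

2P = (12, 4)


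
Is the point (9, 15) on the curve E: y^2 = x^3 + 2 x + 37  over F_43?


Check whether y^2 = x^3 + 2 x + 37 (mod 43) for (x, y) = (9, 15).
LHS: y^2 = 15^2 mod 43 = 10
RHS: x^3 + 2 x + 37 = 9^3 + 2*9 + 37 mod 43 = 10
LHS = RHS

Yes, on the curve


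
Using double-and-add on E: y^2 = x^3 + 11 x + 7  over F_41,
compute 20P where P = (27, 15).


k = 20 = 10100_2 (binary, LSB first: 00101)
Double-and-add from P = (27, 15):
  bit 0 = 0: acc unchanged = O
  bit 1 = 0: acc unchanged = O
  bit 2 = 1: acc = O + (13, 16) = (13, 16)
  bit 3 = 0: acc unchanged = (13, 16)
  bit 4 = 1: acc = (13, 16) + (5, 8) = (24, 14)

20P = (24, 14)


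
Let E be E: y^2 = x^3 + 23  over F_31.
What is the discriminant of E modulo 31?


4 a^3 + 27 b^2 = 4*0^3 + 27*23^2 = 0 + 14283 = 14283
Delta = -16 * (14283) = -228528
Delta mod 31 = 4

Delta = 4 (mod 31)


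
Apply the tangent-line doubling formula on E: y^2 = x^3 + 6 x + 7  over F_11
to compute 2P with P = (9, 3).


Doubling: s = (3 x1^2 + a) / (2 y1)
s = (3*9^2 + 6) / (2*3) mod 11 = 3
x3 = s^2 - 2 x1 mod 11 = 3^2 - 2*9 = 2
y3 = s (x1 - x3) - y1 mod 11 = 3 * (9 - 2) - 3 = 7

2P = (2, 7)


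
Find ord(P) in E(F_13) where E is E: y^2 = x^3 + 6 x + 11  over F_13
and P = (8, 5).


Compute successive multiples of P until we hit O:
  1P = (8, 5)
  2P = (11, 11)
  3P = (11, 2)
  4P = (8, 8)
  5P = O

ord(P) = 5


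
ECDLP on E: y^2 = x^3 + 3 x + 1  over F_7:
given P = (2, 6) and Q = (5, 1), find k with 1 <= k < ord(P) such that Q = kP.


Enumerate multiples of P until we hit Q = (5, 1):
  1P = (2, 6)
  2P = (5, 6)
  3P = (0, 1)
  4P = (6, 5)
  5P = (3, 3)
  6P = (4, 0)
  7P = (3, 4)
  8P = (6, 2)
  9P = (0, 6)
  10P = (5, 1)
Match found at i = 10.

k = 10


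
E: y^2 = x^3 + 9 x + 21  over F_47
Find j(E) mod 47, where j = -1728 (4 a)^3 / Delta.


Delta = -16(4 a^3 + 27 b^2) mod 47 = 41
-1728 * (4 a)^3 = -1728 * (4*9)^3 mod 47 = 23
j = 23 * 41^(-1) mod 47 = 4

j = 4 (mod 47)


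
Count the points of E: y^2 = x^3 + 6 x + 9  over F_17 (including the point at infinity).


For each x in F_17, count y with y^2 = x^3 + 6 x + 9 mod 17:
  x = 0: RHS = 9, y in [3, 14]  -> 2 point(s)
  x = 1: RHS = 16, y in [4, 13]  -> 2 point(s)
  x = 8: RHS = 8, y in [5, 12]  -> 2 point(s)
  x = 10: RHS = 15, y in [7, 10]  -> 2 point(s)
  x = 14: RHS = 15, y in [7, 10]  -> 2 point(s)
  x = 16: RHS = 2, y in [6, 11]  -> 2 point(s)
Affine points: 12. Add the point at infinity: total = 13.

#E(F_17) = 13


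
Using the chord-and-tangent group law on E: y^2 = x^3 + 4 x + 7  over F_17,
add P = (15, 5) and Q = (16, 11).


P != Q, so use the chord formula.
s = (y2 - y1) / (x2 - x1) = (6) / (1) mod 17 = 6
x3 = s^2 - x1 - x2 mod 17 = 6^2 - 15 - 16 = 5
y3 = s (x1 - x3) - y1 mod 17 = 6 * (15 - 5) - 5 = 4

P + Q = (5, 4)


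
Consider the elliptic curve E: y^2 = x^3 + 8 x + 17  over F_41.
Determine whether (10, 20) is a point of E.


Check whether y^2 = x^3 + 8 x + 17 (mod 41) for (x, y) = (10, 20).
LHS: y^2 = 20^2 mod 41 = 31
RHS: x^3 + 8 x + 17 = 10^3 + 8*10 + 17 mod 41 = 31
LHS = RHS

Yes, on the curve


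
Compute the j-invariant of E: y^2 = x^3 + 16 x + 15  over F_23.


Delta = -16(4 a^3 + 27 b^2) mod 23 = 8
-1728 * (4 a)^3 = -1728 * (4*16)^3 mod 23 = 7
j = 7 * 8^(-1) mod 23 = 21

j = 21 (mod 23)


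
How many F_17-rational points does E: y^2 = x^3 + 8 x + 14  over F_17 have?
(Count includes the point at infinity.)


For each x in F_17, count y with y^2 = x^3 + 8 x + 14 mod 17:
  x = 2: RHS = 4, y in [2, 15]  -> 2 point(s)
  x = 4: RHS = 8, y in [5, 12]  -> 2 point(s)
  x = 5: RHS = 9, y in [3, 14]  -> 2 point(s)
  x = 9: RHS = 16, y in [4, 13]  -> 2 point(s)
  x = 12: RHS = 2, y in [6, 11]  -> 2 point(s)
Affine points: 10. Add the point at infinity: total = 11.

#E(F_17) = 11
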